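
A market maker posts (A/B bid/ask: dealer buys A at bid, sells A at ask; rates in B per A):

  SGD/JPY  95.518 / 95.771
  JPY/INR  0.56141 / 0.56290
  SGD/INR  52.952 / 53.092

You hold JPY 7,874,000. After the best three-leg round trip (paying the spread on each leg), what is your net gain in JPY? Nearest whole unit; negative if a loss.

Best loop JPY → INR → SGD → JPY:
JPY 7,874,000 × 0.56141 (sell JPY at bid) = INR 4,420,542.34
INR 4,420,542.34 ÷ 53.092 (buy SGD at ask) = SGD 83,261.93
SGD 83,261.93 × 95.518 (sell SGD at bid) = JPY 7,953,013

Net profit: JPY 79,013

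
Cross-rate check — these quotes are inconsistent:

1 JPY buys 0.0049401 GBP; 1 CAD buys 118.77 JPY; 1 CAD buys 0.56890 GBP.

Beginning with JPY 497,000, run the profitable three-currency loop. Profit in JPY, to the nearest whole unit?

Profitable loop is JPY → GBP → CAD → JPY:
JPY 497,000 × 0.0049401 = GBP 2,455.23
GBP 2,455.23 ÷ 0.56890 = CAD 4,315.75
CAD 4,315.75 × 118.77 = JPY 512,582
Profit = JPY 512,582 − JPY 497,000

Profit: JPY 15,582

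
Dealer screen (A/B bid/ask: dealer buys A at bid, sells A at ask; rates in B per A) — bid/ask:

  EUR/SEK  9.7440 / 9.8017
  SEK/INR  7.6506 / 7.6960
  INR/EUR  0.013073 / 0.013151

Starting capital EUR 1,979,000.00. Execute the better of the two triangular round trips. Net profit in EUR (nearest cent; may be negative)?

Net profit: EUR 15,897.34

Best loop EUR → INR → SEK → EUR:
EUR 1,979,000.00 ÷ 0.013151 (buy INR at ask) = INR 150,482,853.01
INR 150,482,853.01 ÷ 7.6960 (buy SEK at ask) = SEK 19,553,385.27
SEK 19,553,385.27 ÷ 9.8017 (buy EUR at ask) = EUR 1,994,897.34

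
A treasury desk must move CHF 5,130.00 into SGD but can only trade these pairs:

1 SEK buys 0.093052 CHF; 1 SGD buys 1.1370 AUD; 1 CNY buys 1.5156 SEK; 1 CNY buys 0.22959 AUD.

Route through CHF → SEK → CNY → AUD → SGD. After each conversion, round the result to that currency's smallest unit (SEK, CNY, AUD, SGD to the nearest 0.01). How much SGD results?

SGD 7,345.13

CHF 5,130.00 ÷ 0.093052 = SEK 55,130.46
SEK 55,130.46 ÷ 1.5156 = CNY 36,375.34
CNY 36,375.34 × 0.22959 = AUD 8,351.41
AUD 8,351.41 ÷ 1.1370 = SGD 7,345.13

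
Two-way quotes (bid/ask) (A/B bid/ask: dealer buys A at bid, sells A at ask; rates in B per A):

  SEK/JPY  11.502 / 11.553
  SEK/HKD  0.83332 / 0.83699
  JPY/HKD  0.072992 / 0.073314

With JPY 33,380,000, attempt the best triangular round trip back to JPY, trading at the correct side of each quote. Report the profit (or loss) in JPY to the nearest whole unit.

Best loop JPY → HKD → SEK → JPY:
JPY 33,380,000 × 0.072992 (sell JPY at bid) = HKD 2,436,472.96
HKD 2,436,472.96 ÷ 0.83699 (buy SEK at ask) = SEK 2,910,994.11
SEK 2,910,994.11 × 11.502 (sell SEK at bid) = JPY 33,482,254

Net profit: JPY 102,254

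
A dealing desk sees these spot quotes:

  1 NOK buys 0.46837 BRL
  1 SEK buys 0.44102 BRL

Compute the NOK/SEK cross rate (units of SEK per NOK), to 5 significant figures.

1 NOK × 0.46837 = 0.46837 BRL
0.46837 BRL ÷ 0.44102 = 1.06202 SEK

NOK/SEK = 1.0620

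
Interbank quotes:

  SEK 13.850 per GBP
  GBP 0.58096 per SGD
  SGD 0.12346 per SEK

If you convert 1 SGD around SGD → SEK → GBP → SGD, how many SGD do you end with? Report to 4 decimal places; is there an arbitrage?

1.0066 (arbitrage exists)

Around SGD → SEK → GBP → SGD: 1 ÷ 0.12346 ÷ 13.850 ÷ 0.58096 = 1.006648
Product > 1; profitable direction is SGD → SEK → GBP → SGD.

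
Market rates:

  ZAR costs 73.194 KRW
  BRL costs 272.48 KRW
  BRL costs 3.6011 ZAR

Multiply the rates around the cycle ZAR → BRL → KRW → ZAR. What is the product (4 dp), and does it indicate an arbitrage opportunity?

Around ZAR → BRL → KRW → ZAR: 1 ÷ 3.6011 × 272.48 ÷ 73.194 = 1.033770
Product > 1; profitable direction is ZAR → BRL → KRW → ZAR.

1.0338 (arbitrage exists)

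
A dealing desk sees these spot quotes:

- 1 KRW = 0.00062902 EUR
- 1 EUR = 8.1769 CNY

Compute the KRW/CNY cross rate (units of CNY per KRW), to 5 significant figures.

1 KRW × 0.00062902 = 0.00062902 EUR
0.00062902 EUR × 8.1769 = 0.00514343 CNY

KRW/CNY = 0.0051434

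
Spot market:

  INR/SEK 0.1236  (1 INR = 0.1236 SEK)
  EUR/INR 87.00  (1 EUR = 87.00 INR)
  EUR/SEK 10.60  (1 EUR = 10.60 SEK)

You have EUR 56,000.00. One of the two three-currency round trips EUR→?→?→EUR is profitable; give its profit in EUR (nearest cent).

Profitable loop is EUR → INR → SEK → EUR:
EUR 56,000.00 × 87.00 = INR 4,872,000.00
INR 4,872,000.00 × 0.1236 = SEK 602,179.20
SEK 602,179.20 ÷ 10.60 = EUR 56,809.36
Profit = EUR 56,809.36 − EUR 56,000.00

Profit: EUR 809.36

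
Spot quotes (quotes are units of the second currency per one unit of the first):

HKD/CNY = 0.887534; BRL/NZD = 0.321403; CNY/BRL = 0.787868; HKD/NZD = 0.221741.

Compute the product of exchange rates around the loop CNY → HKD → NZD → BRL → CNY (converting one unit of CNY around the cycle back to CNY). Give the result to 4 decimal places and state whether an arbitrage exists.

0.9866 (arbitrage exists)

Around CNY → HKD → NZD → BRL → CNY: 1 ÷ 0.887534 × 0.221741 ÷ 0.321403 ÷ 0.787868 = 0.986637
Product < 1; profitable direction is CNY → BRL → NZD → HKD → CNY.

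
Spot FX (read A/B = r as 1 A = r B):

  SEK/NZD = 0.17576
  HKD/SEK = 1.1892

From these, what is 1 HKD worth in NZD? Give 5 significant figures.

1 HKD × 1.1892 = 1.1892 SEK
1.1892 SEK × 0.17576 = 0.209014 NZD

HKD/NZD = 0.20901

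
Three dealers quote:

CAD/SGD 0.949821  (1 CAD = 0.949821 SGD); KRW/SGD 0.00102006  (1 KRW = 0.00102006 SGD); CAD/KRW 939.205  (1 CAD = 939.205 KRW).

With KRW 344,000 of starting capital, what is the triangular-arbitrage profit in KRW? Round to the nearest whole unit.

Profitable loop is KRW → SGD → CAD → KRW:
KRW 344,000 × 0.00102006 = SGD 350.90
SGD 350.90 ÷ 0.949821 = CAD 369.44
CAD 369.44 × 939.205 = KRW 346,979
Profit = KRW 346,979 − KRW 344,000

Profit: KRW 2,979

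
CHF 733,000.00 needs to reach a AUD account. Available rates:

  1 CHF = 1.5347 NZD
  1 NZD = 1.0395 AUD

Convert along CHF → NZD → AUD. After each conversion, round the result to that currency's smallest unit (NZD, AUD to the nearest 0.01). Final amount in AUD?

CHF 733,000.00 × 1.5347 = NZD 1,124,935.10
NZD 1,124,935.10 × 1.0395 = AUD 1,169,370.04

AUD 1,169,370.04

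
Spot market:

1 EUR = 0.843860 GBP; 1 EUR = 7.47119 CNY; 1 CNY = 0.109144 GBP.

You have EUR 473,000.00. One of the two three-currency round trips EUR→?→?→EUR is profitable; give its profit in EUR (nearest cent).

Profit: EUR 16,487.83

Profitable loop is EUR → GBP → CNY → EUR:
EUR 473,000.00 × 0.843860 = GBP 399,145.78
GBP 399,145.78 ÷ 0.109144 = CNY 3,657,056.55
CNY 3,657,056.55 ÷ 7.47119 = EUR 489,487.83
Profit = EUR 489,487.83 − EUR 473,000.00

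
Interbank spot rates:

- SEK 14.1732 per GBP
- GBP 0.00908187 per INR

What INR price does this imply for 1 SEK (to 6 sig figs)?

SEK/INR = 7.76885

1 SEK ÷ 14.1732 = 0.0705557 GBP
0.0705557 GBP ÷ 0.00908187 = 7.76885 INR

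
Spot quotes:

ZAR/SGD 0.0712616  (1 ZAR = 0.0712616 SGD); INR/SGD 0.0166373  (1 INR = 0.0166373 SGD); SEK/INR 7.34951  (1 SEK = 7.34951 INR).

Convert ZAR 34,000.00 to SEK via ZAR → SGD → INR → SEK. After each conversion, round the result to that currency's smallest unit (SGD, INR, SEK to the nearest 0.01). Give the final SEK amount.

ZAR 34,000.00 × 0.0712616 = SGD 2,422.89
SGD 2,422.89 ÷ 0.0166373 = INR 145,630.00
INR 145,630.00 ÷ 7.34951 = SEK 19,814.93

SEK 19,814.93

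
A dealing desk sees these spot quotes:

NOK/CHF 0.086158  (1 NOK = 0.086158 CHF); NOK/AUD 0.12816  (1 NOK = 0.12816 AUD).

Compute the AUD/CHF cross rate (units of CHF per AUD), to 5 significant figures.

AUD/CHF = 0.67227

1 AUD ÷ 0.12816 = 7.80275 NOK
7.80275 NOK × 0.086158 = 0.672269 CHF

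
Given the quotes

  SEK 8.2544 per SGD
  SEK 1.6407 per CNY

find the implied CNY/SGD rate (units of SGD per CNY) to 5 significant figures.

1 CNY × 1.6407 = 1.6407 SEK
1.6407 SEK ÷ 8.2544 = 0.198767 SGD

CNY/SGD = 0.19877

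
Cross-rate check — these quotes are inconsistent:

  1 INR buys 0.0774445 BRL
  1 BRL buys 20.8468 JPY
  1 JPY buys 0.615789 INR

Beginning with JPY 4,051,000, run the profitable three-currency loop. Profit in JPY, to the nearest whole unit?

Profit: JPY 23,744

Profitable loop is JPY → BRL → INR → JPY:
JPY 4,051,000 ÷ 20.8468 = BRL 194,322.39
BRL 194,322.39 ÷ 0.0774445 = INR 2,509,182.58
INR 2,509,182.58 ÷ 0.615789 = JPY 4,074,744
Profit = JPY 4,074,744 − JPY 4,051,000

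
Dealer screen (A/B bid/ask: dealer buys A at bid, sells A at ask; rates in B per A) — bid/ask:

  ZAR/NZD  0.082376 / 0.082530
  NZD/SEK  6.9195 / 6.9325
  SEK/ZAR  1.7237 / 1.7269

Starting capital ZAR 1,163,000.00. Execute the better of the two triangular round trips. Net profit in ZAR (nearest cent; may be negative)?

Best loop ZAR → SEK → NZD → ZAR:
ZAR 1,163,000.00 ÷ 1.7269 (buy SEK at ask) = SEK 673,461.12
SEK 673,461.12 ÷ 6.9325 (buy NZD at ask) = NZD 97,145.49
NZD 97,145.49 ÷ 0.082530 (buy ZAR at ask) = ZAR 1,177,093.07

Net profit: ZAR 14,093.07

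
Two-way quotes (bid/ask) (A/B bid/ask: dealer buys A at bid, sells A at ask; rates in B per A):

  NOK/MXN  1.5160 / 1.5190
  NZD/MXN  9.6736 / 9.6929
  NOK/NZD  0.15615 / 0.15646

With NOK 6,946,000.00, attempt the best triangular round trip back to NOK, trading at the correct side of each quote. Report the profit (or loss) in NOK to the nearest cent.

Net result: NOK -2,524.26 (no profitable arbitrage after spreads)

Best loop NOK → MXN → NZD → NOK:
NOK 6,946,000.00 × 1.5160 (sell NOK at bid) = MXN 10,530,136.00
MXN 10,530,136.00 ÷ 9.6929 (buy NZD at ask) = NZD 1,086,376.21
NZD 1,086,376.21 ÷ 0.15646 (buy NOK at ask) = NOK 6,943,475.74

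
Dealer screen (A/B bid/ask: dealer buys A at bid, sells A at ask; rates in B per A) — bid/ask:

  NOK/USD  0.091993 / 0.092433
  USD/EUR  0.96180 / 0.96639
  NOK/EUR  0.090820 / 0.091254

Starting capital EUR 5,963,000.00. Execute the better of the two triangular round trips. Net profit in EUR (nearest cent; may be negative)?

Net profit: EUR 99,710.50

Best loop EUR → USD → NOK → EUR:
EUR 5,963,000.00 ÷ 0.96639 (buy USD at ask) = USD 6,170,386.70
USD 6,170,386.70 ÷ 0.092433 (buy NOK at ask) = NOK 66,755,235.65
NOK 66,755,235.65 × 0.090820 (sell NOK at bid) = EUR 6,062,710.50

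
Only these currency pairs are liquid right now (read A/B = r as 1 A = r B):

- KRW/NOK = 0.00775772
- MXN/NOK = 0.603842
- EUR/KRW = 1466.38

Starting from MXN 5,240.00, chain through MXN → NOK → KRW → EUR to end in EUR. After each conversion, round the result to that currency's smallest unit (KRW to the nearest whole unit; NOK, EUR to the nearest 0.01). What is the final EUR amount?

MXN 5,240.00 × 0.603842 = NOK 3,164.13
NOK 3,164.13 ÷ 0.00775772 = KRW 407,869
KRW 407,869 ÷ 1466.38 = EUR 278.15

EUR 278.15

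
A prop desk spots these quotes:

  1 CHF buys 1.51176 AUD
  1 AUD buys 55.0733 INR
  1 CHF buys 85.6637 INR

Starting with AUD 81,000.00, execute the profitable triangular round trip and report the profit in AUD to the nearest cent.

Profit: AUD 2,340.84

Profitable loop is AUD → CHF → INR → AUD:
AUD 81,000.00 ÷ 1.51176 = CHF 53,579.93
CHF 53,579.93 × 85.6637 = INR 4,589,855.33
INR 4,589,855.33 ÷ 55.0733 = AUD 83,340.84
Profit = AUD 83,340.84 − AUD 81,000.00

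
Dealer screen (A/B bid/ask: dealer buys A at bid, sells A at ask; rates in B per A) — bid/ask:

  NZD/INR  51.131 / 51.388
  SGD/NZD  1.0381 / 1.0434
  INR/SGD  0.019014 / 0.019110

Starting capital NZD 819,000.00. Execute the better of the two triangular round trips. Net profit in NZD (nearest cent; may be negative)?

Net profit: NZD 7,572.34

Best loop NZD → INR → SGD → NZD:
NZD 819,000.00 × 51.131 (sell NZD at bid) = INR 41,876,289.00
INR 41,876,289.00 × 0.019014 (sell INR at bid) = SGD 796,235.76
SGD 796,235.76 × 1.0381 (sell SGD at bid) = NZD 826,572.34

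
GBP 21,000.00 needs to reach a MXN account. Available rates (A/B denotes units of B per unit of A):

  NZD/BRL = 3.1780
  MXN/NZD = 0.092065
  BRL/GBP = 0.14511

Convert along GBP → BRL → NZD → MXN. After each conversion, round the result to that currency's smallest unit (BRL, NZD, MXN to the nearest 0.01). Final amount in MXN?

MXN 494,622.06

GBP 21,000.00 ÷ 0.14511 = BRL 144,717.80
BRL 144,717.80 ÷ 3.1780 = NZD 45,537.38
NZD 45,537.38 ÷ 0.092065 = MXN 494,622.06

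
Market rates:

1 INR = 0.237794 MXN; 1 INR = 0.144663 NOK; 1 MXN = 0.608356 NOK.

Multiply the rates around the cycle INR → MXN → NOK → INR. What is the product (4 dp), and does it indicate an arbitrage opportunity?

1.0000 (no arbitrage)

Around INR → MXN → NOK → INR: 1 × 0.237794 × 0.608356 ÷ 0.144663 = 1.000003
Product ≈ 1 (deviation 0.000%, within rounding noise).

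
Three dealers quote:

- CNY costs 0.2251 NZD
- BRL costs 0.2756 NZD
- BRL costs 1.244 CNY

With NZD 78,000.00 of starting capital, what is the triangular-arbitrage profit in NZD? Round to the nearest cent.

Profitable loop is NZD → BRL → CNY → NZD:
NZD 78,000.00 ÷ 0.2756 = BRL 283,018.87
BRL 283,018.87 × 1.244 = CNY 352,075.47
CNY 352,075.47 × 0.2251 = NZD 79,252.19
Profit = NZD 79,252.19 − NZD 78,000.00

Profit: NZD 1,252.19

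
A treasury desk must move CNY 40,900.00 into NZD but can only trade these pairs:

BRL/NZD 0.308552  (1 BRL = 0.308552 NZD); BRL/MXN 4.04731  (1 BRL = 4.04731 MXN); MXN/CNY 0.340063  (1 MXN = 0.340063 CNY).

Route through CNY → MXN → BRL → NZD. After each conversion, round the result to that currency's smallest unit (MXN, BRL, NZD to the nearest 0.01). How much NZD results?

CNY 40,900.00 ÷ 0.340063 = MXN 120,271.83
MXN 120,271.83 ÷ 4.04731 = BRL 29,716.49
BRL 29,716.49 × 0.308552 = NZD 9,169.08

NZD 9,169.08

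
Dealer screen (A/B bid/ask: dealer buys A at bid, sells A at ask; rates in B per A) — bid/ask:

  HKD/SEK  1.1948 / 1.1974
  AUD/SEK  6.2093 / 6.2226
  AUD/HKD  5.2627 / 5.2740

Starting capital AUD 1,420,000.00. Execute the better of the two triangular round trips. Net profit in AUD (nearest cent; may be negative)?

Net profit: AUD 14,895.55

Best loop AUD → HKD → SEK → AUD:
AUD 1,420,000.00 × 5.2627 (sell AUD at bid) = HKD 7,473,034.00
HKD 7,473,034.00 × 1.1948 (sell HKD at bid) = SEK 8,928,781.02
SEK 8,928,781.02 ÷ 6.2226 (buy AUD at ask) = AUD 1,434,895.55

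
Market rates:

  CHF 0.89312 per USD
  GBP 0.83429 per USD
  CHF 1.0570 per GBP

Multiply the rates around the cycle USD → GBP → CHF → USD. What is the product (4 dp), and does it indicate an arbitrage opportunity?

Around USD → GBP → CHF → USD: 1 × 0.83429 × 1.0570 ÷ 0.89312 = 0.987375
Product < 1; profitable direction is USD → CHF → GBP → USD.

0.9874 (arbitrage exists)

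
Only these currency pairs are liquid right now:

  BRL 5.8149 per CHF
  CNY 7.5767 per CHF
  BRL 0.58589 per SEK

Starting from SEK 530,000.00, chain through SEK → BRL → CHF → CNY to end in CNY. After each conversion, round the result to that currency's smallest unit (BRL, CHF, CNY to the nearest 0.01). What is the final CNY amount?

CNY 404,603.66

SEK 530,000.00 × 0.58589 = BRL 310,521.70
BRL 310,521.70 ÷ 5.8149 = CHF 53,401.04
CHF 53,401.04 × 7.5767 = CNY 404,603.66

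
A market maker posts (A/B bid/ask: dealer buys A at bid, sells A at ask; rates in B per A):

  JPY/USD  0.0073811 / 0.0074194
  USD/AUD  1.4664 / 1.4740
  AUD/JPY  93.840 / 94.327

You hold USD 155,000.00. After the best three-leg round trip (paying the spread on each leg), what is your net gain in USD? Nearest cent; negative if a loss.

Net profit: USD 2,432.08

Best loop USD → AUD → JPY → USD:
USD 155,000.00 × 1.4664 (sell USD at bid) = AUD 227,292.00
AUD 227,292.00 × 93.840 (sell AUD at bid) = JPY 21,329,081
JPY 21,329,081 × 0.0073811 (sell JPY at bid) = USD 157,432.08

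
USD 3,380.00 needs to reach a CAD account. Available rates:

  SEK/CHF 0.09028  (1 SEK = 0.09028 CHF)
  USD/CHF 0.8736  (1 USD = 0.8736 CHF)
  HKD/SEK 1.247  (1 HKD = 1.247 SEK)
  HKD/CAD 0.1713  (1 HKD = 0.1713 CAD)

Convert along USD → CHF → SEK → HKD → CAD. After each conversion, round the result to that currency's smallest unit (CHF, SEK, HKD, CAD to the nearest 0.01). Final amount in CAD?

USD 3,380.00 × 0.8736 = CHF 2,952.77
CHF 2,952.77 ÷ 0.09028 = SEK 32,706.80
SEK 32,706.80 ÷ 1.247 = HKD 26,228.39
HKD 26,228.39 × 0.1713 = CAD 4,492.92

CAD 4,492.92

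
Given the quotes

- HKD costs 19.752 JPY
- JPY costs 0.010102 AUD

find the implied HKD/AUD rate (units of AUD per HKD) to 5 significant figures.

1 HKD × 19.752 = 19.752 JPY
19.752 JPY × 0.010102 = 0.199535 AUD

HKD/AUD = 0.19953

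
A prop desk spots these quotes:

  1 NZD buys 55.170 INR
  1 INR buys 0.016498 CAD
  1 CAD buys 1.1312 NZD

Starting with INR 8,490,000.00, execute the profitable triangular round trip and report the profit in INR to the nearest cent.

Profit: INR 251,407.57

Profitable loop is INR → CAD → NZD → INR:
INR 8,490,000.00 × 0.016498 = CAD 140,068.02
CAD 140,068.02 × 1.1312 = NZD 158,444.94
NZD 158,444.94 × 55.170 = INR 8,741,407.57
Profit = INR 8,741,407.57 − INR 8,490,000.00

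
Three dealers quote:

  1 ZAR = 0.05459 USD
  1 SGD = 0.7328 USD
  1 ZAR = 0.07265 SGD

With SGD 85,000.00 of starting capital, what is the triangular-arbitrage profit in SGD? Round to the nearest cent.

Profitable loop is SGD → ZAR → USD → SGD:
SGD 85,000.00 ÷ 0.07265 = ZAR 1,169,993.12
ZAR 1,169,993.12 × 0.05459 = USD 63,869.92
USD 63,869.92 ÷ 0.7328 = SGD 87,158.74
Profit = SGD 87,158.74 − SGD 85,000.00

Profit: SGD 2,158.74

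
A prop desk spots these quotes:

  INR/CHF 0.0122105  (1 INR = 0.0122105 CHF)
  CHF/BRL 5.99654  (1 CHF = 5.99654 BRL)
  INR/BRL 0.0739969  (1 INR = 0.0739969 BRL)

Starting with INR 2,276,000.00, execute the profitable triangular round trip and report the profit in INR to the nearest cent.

Profit: INR 24,125.86

Profitable loop is INR → BRL → CHF → INR:
INR 2,276,000.00 × 0.0739969 = BRL 168,416.94
BRL 168,416.94 ÷ 5.99654 = CHF 28,085.69
CHF 28,085.69 ÷ 0.0122105 = INR 2,300,125.86
Profit = INR 2,300,125.86 − INR 2,276,000.00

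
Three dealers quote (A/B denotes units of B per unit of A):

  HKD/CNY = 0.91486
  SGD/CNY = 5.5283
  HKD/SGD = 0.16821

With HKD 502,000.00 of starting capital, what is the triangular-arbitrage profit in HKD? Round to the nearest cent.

Profit: HKD 8,261.14

Profitable loop is HKD → SGD → CNY → HKD:
HKD 502,000.00 × 0.16821 = SGD 84,441.42
SGD 84,441.42 × 5.5283 = CNY 466,817.50
CNY 466,817.50 ÷ 0.91486 = HKD 510,261.14
Profit = HKD 510,261.14 − HKD 502,000.00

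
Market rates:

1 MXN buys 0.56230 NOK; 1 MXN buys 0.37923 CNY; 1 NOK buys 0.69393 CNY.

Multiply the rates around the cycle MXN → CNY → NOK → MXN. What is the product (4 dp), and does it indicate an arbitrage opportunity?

Around MXN → CNY → NOK → MXN: 1 × 0.37923 ÷ 0.69393 ÷ 0.56230 = 0.971894
Product < 1; profitable direction is MXN → NOK → CNY → MXN.

0.9719 (arbitrage exists)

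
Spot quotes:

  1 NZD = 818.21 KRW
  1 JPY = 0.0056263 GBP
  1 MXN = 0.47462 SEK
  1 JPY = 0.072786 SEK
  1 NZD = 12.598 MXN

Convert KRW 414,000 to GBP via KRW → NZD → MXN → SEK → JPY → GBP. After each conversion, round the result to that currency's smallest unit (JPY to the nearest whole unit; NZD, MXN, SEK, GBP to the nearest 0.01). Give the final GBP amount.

GBP 233.86

KRW 414,000 ÷ 818.21 = NZD 505.98
NZD 505.98 × 12.598 = MXN 6,374.34
MXN 6,374.34 × 0.47462 = SEK 3,025.39
SEK 3,025.39 ÷ 0.072786 = JPY 41,566
JPY 41,566 × 0.0056263 = GBP 233.86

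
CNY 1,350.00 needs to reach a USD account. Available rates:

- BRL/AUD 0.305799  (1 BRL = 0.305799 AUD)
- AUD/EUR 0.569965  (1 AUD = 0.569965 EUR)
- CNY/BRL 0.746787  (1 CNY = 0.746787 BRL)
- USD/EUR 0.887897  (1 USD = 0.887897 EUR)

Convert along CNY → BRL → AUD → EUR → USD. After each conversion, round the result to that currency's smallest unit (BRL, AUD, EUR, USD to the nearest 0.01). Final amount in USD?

CNY 1,350.00 × 0.746787 = BRL 1,008.16
BRL 1,008.16 × 0.305799 = AUD 308.29
AUD 308.29 × 0.569965 = EUR 175.71
EUR 175.71 ÷ 0.887897 = USD 197.89

USD 197.89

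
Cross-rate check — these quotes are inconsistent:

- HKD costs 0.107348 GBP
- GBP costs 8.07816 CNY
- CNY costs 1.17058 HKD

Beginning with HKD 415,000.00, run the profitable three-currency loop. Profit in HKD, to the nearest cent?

Profitable loop is HKD → GBP → CNY → HKD:
HKD 415,000.00 × 0.107348 = GBP 44,549.42
GBP 44,549.42 × 8.07816 = CNY 359,877.34
CNY 359,877.34 × 1.17058 = HKD 421,265.22
Profit = HKD 421,265.22 − HKD 415,000.00

Profit: HKD 6,265.22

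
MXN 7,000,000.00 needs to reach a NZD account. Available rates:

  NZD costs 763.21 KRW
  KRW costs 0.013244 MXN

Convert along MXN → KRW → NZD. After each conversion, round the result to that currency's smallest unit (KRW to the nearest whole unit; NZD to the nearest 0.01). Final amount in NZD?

NZD 692,523.98

MXN 7,000,000.00 ÷ 0.013244 = KRW 528,541,226
KRW 528,541,226 ÷ 763.21 = NZD 692,523.98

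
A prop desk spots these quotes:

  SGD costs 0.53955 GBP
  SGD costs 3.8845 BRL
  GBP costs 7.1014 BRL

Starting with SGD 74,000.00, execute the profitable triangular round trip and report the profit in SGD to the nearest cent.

Profit: SGD 1,022.44

Profitable loop is SGD → BRL → GBP → SGD:
SGD 74,000.00 × 3.8845 = BRL 287,453.00
BRL 287,453.00 ÷ 7.1014 = GBP 40,478.36
GBP 40,478.36 ÷ 0.53955 = SGD 75,022.44
Profit = SGD 75,022.44 − SGD 74,000.00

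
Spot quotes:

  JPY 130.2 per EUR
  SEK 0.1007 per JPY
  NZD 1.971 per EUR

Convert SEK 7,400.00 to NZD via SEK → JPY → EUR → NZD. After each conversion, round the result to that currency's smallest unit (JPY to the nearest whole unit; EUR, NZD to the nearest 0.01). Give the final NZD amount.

NZD 1,112.45

SEK 7,400.00 ÷ 0.1007 = JPY 73,486
JPY 73,486 ÷ 130.2 = EUR 564.41
EUR 564.41 × 1.971 = NZD 1,112.45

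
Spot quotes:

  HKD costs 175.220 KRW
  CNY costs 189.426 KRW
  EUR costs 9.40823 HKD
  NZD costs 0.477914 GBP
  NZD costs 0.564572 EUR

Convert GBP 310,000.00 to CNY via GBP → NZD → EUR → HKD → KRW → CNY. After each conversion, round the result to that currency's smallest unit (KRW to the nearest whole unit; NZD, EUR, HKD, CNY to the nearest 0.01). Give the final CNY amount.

CNY 3,187,009.01

GBP 310,000.00 ÷ 0.477914 = NZD 648,652.27
NZD 648,652.27 × 0.564572 = EUR 366,210.91
EUR 366,210.91 × 9.40823 = HKD 3,445,396.47
HKD 3,445,396.47 × 175.220 = KRW 603,702,369
KRW 603,702,369 ÷ 189.426 = CNY 3,187,009.01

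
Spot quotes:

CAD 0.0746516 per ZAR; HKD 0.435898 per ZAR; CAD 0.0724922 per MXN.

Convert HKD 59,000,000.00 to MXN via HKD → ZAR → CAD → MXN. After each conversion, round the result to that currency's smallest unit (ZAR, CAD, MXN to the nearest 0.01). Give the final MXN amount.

MXN 139,384,658.63

HKD 59,000,000.00 ÷ 0.435898 = ZAR 135,352,766.01
ZAR 135,352,766.01 × 0.0746516 = CAD 10,104,300.55
CAD 10,104,300.55 ÷ 0.0724922 = MXN 139,384,658.63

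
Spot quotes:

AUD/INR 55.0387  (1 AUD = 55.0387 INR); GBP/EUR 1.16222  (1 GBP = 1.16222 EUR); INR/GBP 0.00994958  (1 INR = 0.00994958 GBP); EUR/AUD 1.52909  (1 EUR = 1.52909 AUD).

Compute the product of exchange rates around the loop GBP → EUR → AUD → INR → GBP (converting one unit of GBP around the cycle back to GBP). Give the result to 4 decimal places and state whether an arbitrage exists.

Around GBP → EUR → AUD → INR → GBP: 1 × 1.16222 × 1.52909 × 55.0387 × 0.00994958 = 0.973183
Product < 1; profitable direction is GBP → INR → AUD → EUR → GBP.

0.9732 (arbitrage exists)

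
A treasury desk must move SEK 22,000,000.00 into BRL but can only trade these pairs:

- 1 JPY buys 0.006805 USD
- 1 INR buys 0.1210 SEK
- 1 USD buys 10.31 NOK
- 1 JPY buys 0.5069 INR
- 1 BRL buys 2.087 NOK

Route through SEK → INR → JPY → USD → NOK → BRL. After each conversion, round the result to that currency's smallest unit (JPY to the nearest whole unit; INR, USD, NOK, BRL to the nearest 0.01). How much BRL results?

SEK 22,000,000.00 ÷ 0.1210 = INR 181,818,181.82
INR 181,818,181.82 ÷ 0.5069 = JPY 358,686,490
JPY 358,686,490 × 0.006805 = USD 2,440,861.56
USD 2,440,861.56 × 10.31 = NOK 25,165,282.68
NOK 25,165,282.68 ÷ 2.087 = BRL 12,058,113.41

BRL 12,058,113.41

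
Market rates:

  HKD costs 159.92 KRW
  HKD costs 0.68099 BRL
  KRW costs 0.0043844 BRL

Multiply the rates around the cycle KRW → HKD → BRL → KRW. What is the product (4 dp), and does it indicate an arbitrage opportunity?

0.9712 (arbitrage exists)

Around KRW → HKD → BRL → KRW: 1 ÷ 159.92 × 0.68099 ÷ 0.0043844 = 0.971243
Product < 1; profitable direction is KRW → BRL → HKD → KRW.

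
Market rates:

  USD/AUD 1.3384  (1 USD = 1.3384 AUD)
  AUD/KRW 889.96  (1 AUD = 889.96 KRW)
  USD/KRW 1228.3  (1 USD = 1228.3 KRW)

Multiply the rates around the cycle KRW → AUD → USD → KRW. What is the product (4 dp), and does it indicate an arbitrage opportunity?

1.0312 (arbitrage exists)

Around KRW → AUD → USD → KRW: 1 ÷ 889.96 ÷ 1.3384 × 1228.3 = 1.031212
Product > 1; profitable direction is KRW → AUD → USD → KRW.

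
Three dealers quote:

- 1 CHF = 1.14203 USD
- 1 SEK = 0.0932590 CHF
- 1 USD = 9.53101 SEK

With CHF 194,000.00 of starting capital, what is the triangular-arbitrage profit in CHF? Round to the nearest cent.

Profitable loop is CHF → USD → SEK → CHF:
CHF 194,000.00 × 1.14203 = USD 221,553.82
USD 221,553.82 × 9.53101 = SEK 2,111,631.67
SEK 2,111,631.67 × 0.0932590 = CHF 196,928.66
Profit = CHF 196,928.66 − CHF 194,000.00

Profit: CHF 2,928.66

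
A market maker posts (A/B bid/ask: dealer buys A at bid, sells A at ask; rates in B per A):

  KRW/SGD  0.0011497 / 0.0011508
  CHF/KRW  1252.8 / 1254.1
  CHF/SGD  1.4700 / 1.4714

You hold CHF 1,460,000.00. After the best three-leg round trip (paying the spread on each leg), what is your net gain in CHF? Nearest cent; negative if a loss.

Net profit: CHF 27,093.14

Best loop CHF → SGD → KRW → CHF:
CHF 1,460,000.00 × 1.4700 (sell CHF at bid) = SGD 2,146,200.00
SGD 2,146,200.00 ÷ 0.0011508 (buy KRW at ask) = KRW 1,864,963,504
KRW 1,864,963,504 ÷ 1254.1 (buy CHF at ask) = CHF 1,487,093.14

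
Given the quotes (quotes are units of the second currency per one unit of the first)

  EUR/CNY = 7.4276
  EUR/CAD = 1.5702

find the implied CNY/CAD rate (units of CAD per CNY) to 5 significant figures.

1 CNY ÷ 7.4276 = 0.134633 EUR
0.134633 EUR × 1.5702 = 0.211401 CAD

CNY/CAD = 0.21140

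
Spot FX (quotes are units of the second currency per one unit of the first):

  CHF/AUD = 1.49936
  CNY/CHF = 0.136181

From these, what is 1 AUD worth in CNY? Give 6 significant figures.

AUD/CNY = 4.89754

1 AUD ÷ 1.49936 = 0.666951 CHF
0.666951 CHF ÷ 0.136181 = 4.89754 CNY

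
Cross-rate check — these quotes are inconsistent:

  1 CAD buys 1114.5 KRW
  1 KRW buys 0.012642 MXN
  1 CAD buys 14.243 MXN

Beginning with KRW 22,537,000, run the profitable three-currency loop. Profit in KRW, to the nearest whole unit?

Profit: KRW 245,518

Profitable loop is KRW → CAD → MXN → KRW:
KRW 22,537,000 ÷ 1114.5 = CAD 20,221.62
CAD 20,221.62 × 14.243 = MXN 288,016.59
MXN 288,016.59 ÷ 0.012642 = KRW 22,782,518
Profit = KRW 22,782,518 − KRW 22,537,000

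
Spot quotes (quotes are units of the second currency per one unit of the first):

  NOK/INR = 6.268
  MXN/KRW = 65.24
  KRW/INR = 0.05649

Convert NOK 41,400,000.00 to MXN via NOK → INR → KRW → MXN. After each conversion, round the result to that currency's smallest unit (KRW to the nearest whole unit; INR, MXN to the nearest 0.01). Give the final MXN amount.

MXN 70,411,533.31

NOK 41,400,000.00 × 6.268 = INR 259,495,200.00
INR 259,495,200.00 ÷ 0.05649 = KRW 4,593,648,433
KRW 4,593,648,433 ÷ 65.24 = MXN 70,411,533.31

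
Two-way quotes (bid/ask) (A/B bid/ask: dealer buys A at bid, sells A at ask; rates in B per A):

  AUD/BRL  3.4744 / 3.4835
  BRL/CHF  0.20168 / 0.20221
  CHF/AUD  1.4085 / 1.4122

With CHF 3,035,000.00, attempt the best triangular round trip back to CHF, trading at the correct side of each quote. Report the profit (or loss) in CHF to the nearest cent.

Net profit: CHF 16,012.90

Best loop CHF → BRL → AUD → CHF:
CHF 3,035,000.00 ÷ 0.20221 (buy BRL at ask) = BRL 15,009,148.90
BRL 15,009,148.90 ÷ 3.4835 (buy AUD at ask) = AUD 4,308,640.42
AUD 4,308,640.42 ÷ 1.4122 (buy CHF at ask) = CHF 3,051,012.90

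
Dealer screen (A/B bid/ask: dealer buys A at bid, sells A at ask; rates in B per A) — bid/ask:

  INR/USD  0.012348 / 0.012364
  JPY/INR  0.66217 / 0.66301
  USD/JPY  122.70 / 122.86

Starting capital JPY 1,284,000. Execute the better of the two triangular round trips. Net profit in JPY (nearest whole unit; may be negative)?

Best loop JPY → INR → USD → JPY:
JPY 1,284,000 × 0.66217 (sell JPY at bid) = INR 850,226.28
INR 850,226.28 × 0.012348 (sell INR at bid) = USD 10,498.59
USD 10,498.59 × 122.70 (sell USD at bid) = JPY 1,288,177

Net profit: JPY 4,177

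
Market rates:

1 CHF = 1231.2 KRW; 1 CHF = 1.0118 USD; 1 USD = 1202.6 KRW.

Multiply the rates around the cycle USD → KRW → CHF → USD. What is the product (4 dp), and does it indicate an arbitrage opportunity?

0.9883 (arbitrage exists)

Around USD → KRW → CHF → USD: 1 × 1202.6 ÷ 1231.2 × 1.0118 = 0.988297
Product < 1; profitable direction is USD → CHF → KRW → USD.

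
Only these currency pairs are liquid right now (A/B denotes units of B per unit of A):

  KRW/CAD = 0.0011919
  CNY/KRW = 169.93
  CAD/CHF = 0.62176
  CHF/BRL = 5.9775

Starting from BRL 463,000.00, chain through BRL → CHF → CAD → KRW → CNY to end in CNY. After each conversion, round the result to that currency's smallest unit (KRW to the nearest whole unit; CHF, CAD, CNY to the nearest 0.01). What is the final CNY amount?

BRL 463,000.00 ÷ 5.9775 = CHF 77,457.13
CHF 77,457.13 ÷ 0.62176 = CAD 124,577.22
CAD 124,577.22 ÷ 0.0011919 = KRW 104,519,859
KRW 104,519,859 ÷ 169.93 = CNY 615,075.97

CNY 615,075.97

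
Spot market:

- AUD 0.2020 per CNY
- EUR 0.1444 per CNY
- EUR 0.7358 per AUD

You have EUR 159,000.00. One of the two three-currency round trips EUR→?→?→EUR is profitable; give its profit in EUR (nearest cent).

Profit: EUR 4,659.45

Profitable loop is EUR → CNY → AUD → EUR:
EUR 159,000.00 ÷ 0.1444 = CNY 1,101,108.03
CNY 1,101,108.03 × 0.2020 = AUD 222,423.82
AUD 222,423.82 × 0.7358 = EUR 163,659.45
Profit = EUR 163,659.45 − EUR 159,000.00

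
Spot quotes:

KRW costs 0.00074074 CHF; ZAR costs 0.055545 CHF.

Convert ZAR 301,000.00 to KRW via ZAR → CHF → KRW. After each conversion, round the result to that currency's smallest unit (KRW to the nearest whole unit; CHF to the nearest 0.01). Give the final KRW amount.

KRW 22,570,727

ZAR 301,000.00 × 0.055545 = CHF 16,719.04
CHF 16,719.04 ÷ 0.00074074 = KRW 22,570,727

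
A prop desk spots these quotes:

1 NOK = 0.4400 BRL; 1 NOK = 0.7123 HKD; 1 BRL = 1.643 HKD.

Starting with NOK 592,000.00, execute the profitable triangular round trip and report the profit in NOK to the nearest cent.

Profit: NOK 8,826.39

Profitable loop is NOK → BRL → HKD → NOK:
NOK 592,000.00 × 0.4400 = BRL 260,480.00
BRL 260,480.00 × 1.643 = HKD 427,968.64
HKD 427,968.64 ÷ 0.7123 = NOK 600,826.39
Profit = NOK 600,826.39 − NOK 592,000.00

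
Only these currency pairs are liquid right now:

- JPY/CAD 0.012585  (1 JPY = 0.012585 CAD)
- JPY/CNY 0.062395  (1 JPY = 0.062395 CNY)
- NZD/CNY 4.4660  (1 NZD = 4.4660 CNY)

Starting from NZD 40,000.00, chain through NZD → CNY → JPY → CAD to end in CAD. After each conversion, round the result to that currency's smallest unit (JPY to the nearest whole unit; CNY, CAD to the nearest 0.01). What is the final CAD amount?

NZD 40,000.00 × 4.4660 = CNY 178,640.00
CNY 178,640.00 ÷ 0.062395 = JPY 2,863,050
JPY 2,863,050 × 0.012585 = CAD 36,031.48

CAD 36,031.48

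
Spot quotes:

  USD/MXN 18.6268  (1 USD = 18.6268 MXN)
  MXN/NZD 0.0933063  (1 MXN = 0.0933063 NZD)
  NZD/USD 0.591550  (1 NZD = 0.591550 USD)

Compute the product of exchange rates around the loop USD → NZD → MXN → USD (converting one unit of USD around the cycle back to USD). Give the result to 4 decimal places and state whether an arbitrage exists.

0.9727 (arbitrage exists)

Around USD → NZD → MXN → USD: 1 ÷ 0.591550 ÷ 0.0933063 ÷ 18.6268 = 0.972656
Product < 1; profitable direction is USD → MXN → NZD → USD.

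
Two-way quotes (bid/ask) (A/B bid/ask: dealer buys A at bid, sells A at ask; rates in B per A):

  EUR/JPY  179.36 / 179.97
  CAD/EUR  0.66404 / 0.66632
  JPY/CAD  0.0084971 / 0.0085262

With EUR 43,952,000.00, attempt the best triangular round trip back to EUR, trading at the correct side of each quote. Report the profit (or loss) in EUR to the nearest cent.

Net profit: EUR 528,453.62

Best loop EUR → JPY → CAD → EUR:
EUR 43,952,000.00 × 179.36 (sell EUR at bid) = JPY 7,883,230,720
JPY 7,883,230,720 × 0.0084971 (sell JPY at bid) = CAD 66,984,599.75
CAD 66,984,599.75 × 0.66404 (sell CAD at bid) = EUR 44,480,453.62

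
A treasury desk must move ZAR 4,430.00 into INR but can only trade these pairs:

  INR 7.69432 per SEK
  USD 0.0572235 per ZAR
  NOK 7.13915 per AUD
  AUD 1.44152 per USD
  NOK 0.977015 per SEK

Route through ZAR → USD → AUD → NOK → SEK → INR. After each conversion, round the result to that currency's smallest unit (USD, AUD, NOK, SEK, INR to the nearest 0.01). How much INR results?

ZAR 4,430.00 × 0.0572235 = USD 253.50
USD 253.50 × 1.44152 = AUD 365.43
AUD 365.43 × 7.13915 = NOK 2,608.86
NOK 2,608.86 ÷ 0.977015 = SEK 2,670.24
SEK 2,670.24 × 7.69432 = INR 20,545.68

INR 20,545.68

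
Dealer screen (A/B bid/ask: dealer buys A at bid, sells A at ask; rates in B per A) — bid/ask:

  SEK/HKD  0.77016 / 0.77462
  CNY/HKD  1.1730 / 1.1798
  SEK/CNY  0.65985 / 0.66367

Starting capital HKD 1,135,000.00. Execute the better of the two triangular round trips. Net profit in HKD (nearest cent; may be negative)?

Best loop HKD → SEK → CNY → HKD:
HKD 1,135,000.00 ÷ 0.77462 (buy SEK at ask) = SEK 1,465,234.57
SEK 1,465,234.57 × 0.65985 (sell SEK at bid) = CNY 966,835.03
CNY 966,835.03 × 1.1730 (sell CNY at bid) = HKD 1,134,097.49

Net result: HKD -902.51 (no profitable arbitrage after spreads)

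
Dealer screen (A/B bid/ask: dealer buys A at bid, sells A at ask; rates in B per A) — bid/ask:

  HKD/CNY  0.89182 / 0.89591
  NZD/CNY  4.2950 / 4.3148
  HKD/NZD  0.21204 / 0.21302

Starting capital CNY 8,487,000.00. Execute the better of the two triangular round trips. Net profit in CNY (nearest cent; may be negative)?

Best loop CNY → HKD → NZD → CNY:
CNY 8,487,000.00 ÷ 0.89591 (buy HKD at ask) = HKD 9,473,049.75
HKD 9,473,049.75 × 0.21204 (sell HKD at bid) = NZD 2,008,665.47
NZD 2,008,665.47 × 4.2950 (sell NZD at bid) = CNY 8,627,218.19

Net profit: CNY 140,218.19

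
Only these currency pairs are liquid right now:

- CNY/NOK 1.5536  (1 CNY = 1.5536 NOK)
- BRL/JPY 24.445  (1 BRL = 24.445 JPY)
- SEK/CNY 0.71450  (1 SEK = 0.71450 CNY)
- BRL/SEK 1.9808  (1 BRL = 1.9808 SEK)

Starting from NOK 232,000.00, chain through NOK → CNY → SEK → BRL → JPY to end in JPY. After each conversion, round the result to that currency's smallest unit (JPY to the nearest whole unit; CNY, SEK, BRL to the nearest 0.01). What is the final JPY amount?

JPY 2,579,265

NOK 232,000.00 ÷ 1.5536 = CNY 149,330.59
CNY 149,330.59 ÷ 0.71450 = SEK 209,000.13
SEK 209,000.13 ÷ 1.9808 = BRL 105,512.99
BRL 105,512.99 × 24.445 = JPY 2,579,265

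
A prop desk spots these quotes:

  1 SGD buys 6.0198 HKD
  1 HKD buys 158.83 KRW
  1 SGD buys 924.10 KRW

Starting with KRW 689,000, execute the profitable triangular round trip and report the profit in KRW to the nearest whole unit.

Profit: KRW 23,877

Profitable loop is KRW → SGD → HKD → KRW:
KRW 689,000 ÷ 924.10 = SGD 745.59
SGD 745.59 × 6.0198 = HKD 4,488.30
HKD 4,488.30 × 158.83 = KRW 712,877
Profit = KRW 712,877 − KRW 689,000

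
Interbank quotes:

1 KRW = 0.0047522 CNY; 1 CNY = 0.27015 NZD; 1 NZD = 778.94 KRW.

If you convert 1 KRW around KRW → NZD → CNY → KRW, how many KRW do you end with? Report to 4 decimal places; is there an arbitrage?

Around KRW → NZD → CNY → KRW: 1 ÷ 778.94 ÷ 0.27015 ÷ 0.0047522 = 0.999992
Product ≈ 1 (deviation 0.001%, within rounding noise).

1.0000 (no arbitrage)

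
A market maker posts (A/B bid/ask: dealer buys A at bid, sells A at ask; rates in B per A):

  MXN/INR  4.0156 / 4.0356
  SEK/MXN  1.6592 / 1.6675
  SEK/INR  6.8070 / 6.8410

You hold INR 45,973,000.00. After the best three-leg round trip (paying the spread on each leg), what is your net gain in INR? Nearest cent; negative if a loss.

Best loop INR → MXN → SEK → INR:
INR 45,973,000.00 ÷ 4.0356 (buy MXN at ask) = MXN 11,391,862.42
MXN 11,391,862.42 ÷ 1.6675 (buy SEK at ask) = SEK 6,831,701.60
SEK 6,831,701.60 × 6.8070 (sell SEK at bid) = INR 46,503,392.82

Net profit: INR 530,392.82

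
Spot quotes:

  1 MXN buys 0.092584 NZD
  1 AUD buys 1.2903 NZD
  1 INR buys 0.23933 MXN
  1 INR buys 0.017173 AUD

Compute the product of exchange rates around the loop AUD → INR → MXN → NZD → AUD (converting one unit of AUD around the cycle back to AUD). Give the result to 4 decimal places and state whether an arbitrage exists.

Around AUD → INR → MXN → NZD → AUD: 1 ÷ 0.017173 × 0.23933 × 0.092584 ÷ 1.2903 = 0.999991
Product ≈ 1 (deviation 0.001%, within rounding noise).

1.0000 (no arbitrage)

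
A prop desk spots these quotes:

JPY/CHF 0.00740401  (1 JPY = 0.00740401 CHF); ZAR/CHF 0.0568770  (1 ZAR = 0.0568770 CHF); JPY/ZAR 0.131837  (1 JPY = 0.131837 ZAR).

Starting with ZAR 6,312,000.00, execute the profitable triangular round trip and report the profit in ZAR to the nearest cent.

Profitable loop is ZAR → CHF → JPY → ZAR:
ZAR 6,312,000.00 × 0.0568770 = CHF 359,007.62
CHF 359,007.62 ÷ 0.00740401 = JPY 48,488,268
JPY 48,488,268 × 0.131837 = ZAR 6,392,547.84
Profit = ZAR 6,392,547.84 − ZAR 6,312,000.00

Profit: ZAR 80,547.84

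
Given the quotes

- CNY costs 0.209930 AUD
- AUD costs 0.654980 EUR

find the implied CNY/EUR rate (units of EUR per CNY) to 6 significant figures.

1 CNY × 0.209930 = 0.20993 AUD
0.20993 AUD × 0.654980 = 0.1375 EUR

CNY/EUR = 0.137500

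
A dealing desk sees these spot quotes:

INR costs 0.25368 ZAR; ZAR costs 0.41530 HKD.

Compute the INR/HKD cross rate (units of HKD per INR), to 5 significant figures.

INR/HKD = 0.10535

1 INR × 0.25368 = 0.25368 ZAR
0.25368 ZAR × 0.41530 = 0.105353 HKD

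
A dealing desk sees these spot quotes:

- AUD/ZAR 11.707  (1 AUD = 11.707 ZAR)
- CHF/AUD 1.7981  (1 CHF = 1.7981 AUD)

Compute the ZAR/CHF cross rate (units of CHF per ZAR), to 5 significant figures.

ZAR/CHF = 0.047505

1 ZAR ÷ 11.707 = 0.085419 AUD
0.085419 AUD ÷ 1.7981 = 0.0475051 CHF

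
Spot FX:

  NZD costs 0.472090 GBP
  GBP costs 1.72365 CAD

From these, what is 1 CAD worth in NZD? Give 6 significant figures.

1 CAD ÷ 1.72365 = 0.580164 GBP
0.580164 GBP ÷ 0.472090 = 1.22893 NZD

CAD/NZD = 1.22893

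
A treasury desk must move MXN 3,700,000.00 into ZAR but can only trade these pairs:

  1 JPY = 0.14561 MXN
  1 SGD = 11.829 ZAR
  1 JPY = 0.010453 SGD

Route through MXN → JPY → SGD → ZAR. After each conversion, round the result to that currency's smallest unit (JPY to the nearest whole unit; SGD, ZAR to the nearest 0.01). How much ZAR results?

MXN 3,700,000.00 ÷ 0.14561 = JPY 25,410,343
JPY 25,410,343 × 0.010453 = SGD 265,614.32
SGD 265,614.32 × 11.829 = ZAR 3,141,951.79

ZAR 3,141,951.79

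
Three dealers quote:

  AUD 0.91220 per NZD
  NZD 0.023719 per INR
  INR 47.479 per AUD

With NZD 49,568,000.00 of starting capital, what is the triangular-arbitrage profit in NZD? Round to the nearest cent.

Profit: NZD 1,352,118.11

Profitable loop is NZD → AUD → INR → NZD:
NZD 49,568,000.00 × 0.91220 = AUD 45,215,929.60
AUD 45,215,929.60 × 47.479 = INR 2,146,807,121.48
INR 2,146,807,121.48 × 0.023719 = NZD 50,920,118.11
Profit = NZD 50,920,118.11 − NZD 49,568,000.00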